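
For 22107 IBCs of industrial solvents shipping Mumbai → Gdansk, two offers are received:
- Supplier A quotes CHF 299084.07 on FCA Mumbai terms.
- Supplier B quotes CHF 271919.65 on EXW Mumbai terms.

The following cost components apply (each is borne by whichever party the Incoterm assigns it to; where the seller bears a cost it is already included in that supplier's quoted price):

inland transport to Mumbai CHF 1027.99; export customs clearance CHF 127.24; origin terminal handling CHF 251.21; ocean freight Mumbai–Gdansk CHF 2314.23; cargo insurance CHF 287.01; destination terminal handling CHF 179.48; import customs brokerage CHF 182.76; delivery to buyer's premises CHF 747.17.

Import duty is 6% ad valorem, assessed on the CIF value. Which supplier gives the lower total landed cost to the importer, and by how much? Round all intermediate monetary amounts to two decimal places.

Supplier A (FCA):
CIF value = FCA price + origin terminal + freight + insurance = 299084.07 + 251.21 + 2314.23 + 287.01 = 301936.52
Import duty = 301936.52 × 6% = 18116.19
Buyer bears (A): 251.21 + 2314.23 + 287.01 + 179.48 + 182.76 + 747.17 = 3961.86
Landed cost (A) = invoice 299084.07 + 3961.86 + duty 18116.19 = 321162.12
Supplier B (EXW):
CIF value = EXW price + inland to port + export clearance + origin terminal + freight + insurance = 271919.65 + 1027.99 + 127.24 + 251.21 + 2314.23 + 287.01 = 275927.33
Import duty = 275927.33 × 6% = 16555.64
Buyer bears (B): 1027.99 + 127.24 + 251.21 + 2314.23 + 287.01 + 179.48 + 182.76 + 747.17 = 5117.09
Landed cost (B) = invoice 271919.65 + 5117.09 + duty 16555.64 = 293592.38
Difference = |321162.12 − 293592.38| = 27569.74

Supplier B is cheaper by CHF 27569.74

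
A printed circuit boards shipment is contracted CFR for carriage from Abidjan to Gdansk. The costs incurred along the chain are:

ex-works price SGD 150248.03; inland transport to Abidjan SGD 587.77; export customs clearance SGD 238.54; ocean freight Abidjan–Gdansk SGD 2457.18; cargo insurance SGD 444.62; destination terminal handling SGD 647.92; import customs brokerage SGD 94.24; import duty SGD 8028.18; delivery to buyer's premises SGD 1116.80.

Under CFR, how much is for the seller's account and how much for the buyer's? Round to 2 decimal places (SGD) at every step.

CFR: the seller pays costs through ocean freight to the destination port, but not insurance.
Seller's account: goods 150248.03 + inland to port 587.77 + export clearance 238.54 + freight 2457.18 = 153531.52
Buyer's account: insurance 444.62 + destination terminal 647.92 + brokerage 94.24 + duty 8028.18 + delivery 1116.80 = 10331.76

Seller: SGD 153531.52; buyer: SGD 10331.76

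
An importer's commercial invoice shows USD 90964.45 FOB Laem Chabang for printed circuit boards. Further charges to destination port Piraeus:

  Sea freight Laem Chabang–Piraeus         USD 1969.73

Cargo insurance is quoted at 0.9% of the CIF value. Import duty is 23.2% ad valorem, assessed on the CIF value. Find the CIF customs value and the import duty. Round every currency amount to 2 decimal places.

Let C be the CIF value. C = FOB price + freight + 0.9% × C
C − 0.9% × C = 90964.45 + 1969.73
0.991 × C = 92934.18
C = 92934.18 / 0.991 = 93778.18
Insurance premium = 0.9% × 93778.18 = 844.00
Import duty = 93778.18 × 23.2% = 21756.54

CIF value: USD 93778.18; import duty: USD 21756.54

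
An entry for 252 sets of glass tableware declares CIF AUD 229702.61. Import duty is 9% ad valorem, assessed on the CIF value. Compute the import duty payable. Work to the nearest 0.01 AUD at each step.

Import duty: AUD 20673.23

Import duty = 229702.61 × 9% = 20673.23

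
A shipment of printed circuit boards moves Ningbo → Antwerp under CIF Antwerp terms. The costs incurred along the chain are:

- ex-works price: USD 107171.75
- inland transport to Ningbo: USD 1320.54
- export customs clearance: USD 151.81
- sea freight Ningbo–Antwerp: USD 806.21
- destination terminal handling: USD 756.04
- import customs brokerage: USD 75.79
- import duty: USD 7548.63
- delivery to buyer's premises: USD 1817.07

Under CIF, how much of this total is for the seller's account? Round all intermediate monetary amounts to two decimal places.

CIF: the seller pays costs through ocean freight and marine insurance to the destination port.
Seller's account: goods 107171.75 + inland to port 1320.54 + export clearance 151.81 + freight 806.21 = 109450.31
Buyer's account: destination terminal 756.04 + brokerage 75.79 + duty 7548.63 + delivery 1817.07 = 10197.53

Seller's account: USD 109450.31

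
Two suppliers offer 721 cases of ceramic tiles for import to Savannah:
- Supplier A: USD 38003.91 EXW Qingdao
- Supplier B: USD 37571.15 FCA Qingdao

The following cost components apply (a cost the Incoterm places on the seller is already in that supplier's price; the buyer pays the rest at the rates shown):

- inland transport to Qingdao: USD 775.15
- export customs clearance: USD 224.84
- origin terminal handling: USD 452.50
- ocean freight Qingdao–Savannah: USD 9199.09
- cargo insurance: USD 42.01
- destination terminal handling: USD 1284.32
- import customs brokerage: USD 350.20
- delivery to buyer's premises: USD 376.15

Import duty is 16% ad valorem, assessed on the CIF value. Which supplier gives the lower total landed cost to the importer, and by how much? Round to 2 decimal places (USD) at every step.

Supplier B is cheaper by USD 1661.99

Supplier A (EXW):
CIF value = EXW price + inland to port + export clearance + origin terminal + freight + insurance = 38003.91 + 775.15 + 224.84 + 452.50 + 9199.09 + 42.01 = 48697.50
Import duty = 48697.50 × 16% = 7791.60
Buyer bears (A): 775.15 + 224.84 + 452.50 + 9199.09 + 42.01 + 1284.32 + 350.20 + 376.15 = 12704.26
Landed cost (A) = invoice 38003.91 + 12704.26 + duty 7791.60 = 58499.77
Supplier B (FCA):
CIF value = FCA price + origin terminal + freight + insurance = 37571.15 + 452.50 + 9199.09 + 42.01 = 47264.75
Import duty = 47264.75 × 16% = 7562.36
Buyer bears (B): 452.50 + 9199.09 + 42.01 + 1284.32 + 350.20 + 376.15 = 11704.27
Landed cost (B) = invoice 37571.15 + 11704.27 + duty 7562.36 = 56837.78
Difference = |58499.77 − 56837.78| = 1661.99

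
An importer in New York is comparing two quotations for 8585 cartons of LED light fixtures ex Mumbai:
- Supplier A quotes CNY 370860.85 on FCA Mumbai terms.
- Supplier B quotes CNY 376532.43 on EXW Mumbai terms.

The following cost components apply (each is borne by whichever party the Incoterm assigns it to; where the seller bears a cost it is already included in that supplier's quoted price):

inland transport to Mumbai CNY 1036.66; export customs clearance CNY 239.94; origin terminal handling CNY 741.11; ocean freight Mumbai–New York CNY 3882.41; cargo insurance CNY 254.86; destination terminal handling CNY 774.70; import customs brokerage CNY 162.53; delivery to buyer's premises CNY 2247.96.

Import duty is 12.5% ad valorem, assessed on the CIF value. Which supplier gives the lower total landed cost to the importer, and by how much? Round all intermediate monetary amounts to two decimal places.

Supplier A (FCA):
CIF value = FCA price + origin terminal + freight + insurance = 370860.85 + 741.11 + 3882.41 + 254.86 = 375739.23
Import duty = 375739.23 × 12.5% = 46967.40
Buyer bears (A): 741.11 + 3882.41 + 254.86 + 774.70 + 162.53 + 2247.96 = 8063.57
Landed cost (A) = invoice 370860.85 + 8063.57 + duty 46967.40 = 425891.82
Supplier B (EXW):
CIF value = EXW price + inland to port + export clearance + origin terminal + freight + insurance = 376532.43 + 1036.66 + 239.94 + 741.11 + 3882.41 + 254.86 = 382687.41
Import duty = 382687.41 × 12.5% = 47835.93
Buyer bears (B): 1036.66 + 239.94 + 741.11 + 3882.41 + 254.86 + 774.70 + 162.53 + 2247.96 = 9340.17
Landed cost (B) = invoice 376532.43 + 9340.17 + duty 47835.93 = 433708.53
Difference = |425891.82 − 433708.53| = 7816.71

Supplier A is cheaper by CNY 7816.71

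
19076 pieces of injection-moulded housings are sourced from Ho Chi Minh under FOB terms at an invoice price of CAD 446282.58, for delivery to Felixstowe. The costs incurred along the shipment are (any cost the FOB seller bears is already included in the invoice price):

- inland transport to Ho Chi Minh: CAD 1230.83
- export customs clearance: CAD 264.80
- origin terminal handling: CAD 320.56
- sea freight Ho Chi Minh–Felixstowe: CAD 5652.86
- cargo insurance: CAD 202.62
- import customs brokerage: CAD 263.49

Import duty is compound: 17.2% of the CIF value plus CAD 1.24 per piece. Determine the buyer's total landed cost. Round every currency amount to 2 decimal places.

FOB: the seller bears costs until goods are on board at the origin port; the buyer bears freight, insurance and all costs thereafter.
Already in the invoice (seller's account under FOB): inland to port, export clearance, origin terminal — exclude.
CIF value = FOB price + freight + insurance = 446282.58 + 5652.86 + 202.62 = 452138.06
Ad valorem component: 452138.06 × 17.2% = 77767.75
Specific component: 19076 × 1.24 = 23654.24
Import duty = 77767.75 + 23654.24 = 101421.99
Buyer bears: freight 5652.86 + insurance 202.62 + brokerage 263.49 + duty 101421.99 = 107540.96
Landed cost = invoice 446282.58 + 107540.96 = 553823.54

Total landed cost: CAD 553823.54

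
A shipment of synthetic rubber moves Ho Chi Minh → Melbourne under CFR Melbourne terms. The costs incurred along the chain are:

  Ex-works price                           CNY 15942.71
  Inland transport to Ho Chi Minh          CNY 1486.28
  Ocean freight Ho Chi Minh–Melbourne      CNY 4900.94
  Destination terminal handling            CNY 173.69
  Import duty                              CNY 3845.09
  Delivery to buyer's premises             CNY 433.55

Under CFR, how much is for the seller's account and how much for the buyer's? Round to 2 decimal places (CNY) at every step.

CFR: the seller pays costs through ocean freight to the destination port, but not insurance.
Seller's account: goods 15942.71 + inland to port 1486.28 + freight 4900.94 = 22329.93
Buyer's account: destination terminal 173.69 + duty 3845.09 + delivery 433.55 = 4452.33

Seller: CNY 22329.93; buyer: CNY 4452.33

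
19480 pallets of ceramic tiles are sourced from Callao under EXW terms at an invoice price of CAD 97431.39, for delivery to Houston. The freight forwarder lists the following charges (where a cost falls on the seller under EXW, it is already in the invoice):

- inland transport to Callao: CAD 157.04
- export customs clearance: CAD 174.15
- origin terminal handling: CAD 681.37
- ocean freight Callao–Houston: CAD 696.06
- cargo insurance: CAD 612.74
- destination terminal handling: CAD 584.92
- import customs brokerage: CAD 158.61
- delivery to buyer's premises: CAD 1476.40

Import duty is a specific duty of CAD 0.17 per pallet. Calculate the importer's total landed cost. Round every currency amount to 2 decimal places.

EXW: the seller makes goods available at their premises; the buyer bears all onward costs.
CIF value = EXW price + inland to port + export clearance + origin terminal + freight + insurance = 97431.39 + 157.04 + 174.15 + 681.37 + 696.06 + 612.74 = 99752.75
Import duty = 19480 × 0.17 = 3311.60
Buyer bears: inland to port 157.04 + export clearance 174.15 + origin terminal 681.37 + freight 696.06 + insurance 612.74 + destination terminal 584.92 + brokerage 158.61 + delivery 1476.40 + duty 3311.60 = 7852.89
Landed cost = invoice 97431.39 + 7852.89 = 105284.28

Total landed cost: CAD 105284.28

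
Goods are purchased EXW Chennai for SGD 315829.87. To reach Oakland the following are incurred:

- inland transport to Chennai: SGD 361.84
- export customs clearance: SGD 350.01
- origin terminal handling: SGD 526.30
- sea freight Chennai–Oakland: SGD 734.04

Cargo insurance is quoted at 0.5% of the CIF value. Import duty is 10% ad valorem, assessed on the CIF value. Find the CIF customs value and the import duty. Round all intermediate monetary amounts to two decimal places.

Let C be the CIF value. C = EXW price + pre-shipment costs + freight + 0.5% × C
C − 0.5% × C = 315829.87 + 361.84 + 350.01 + 526.30 + 734.04
0.995 × C = 317802.06
C = 317802.06 / 0.995 = 319399.06
Insurance premium = 0.5% × 319399.06 = 1597.00
Import duty = 319399.06 × 10% = 31939.91

CIF value: SGD 319399.06; import duty: SGD 31939.91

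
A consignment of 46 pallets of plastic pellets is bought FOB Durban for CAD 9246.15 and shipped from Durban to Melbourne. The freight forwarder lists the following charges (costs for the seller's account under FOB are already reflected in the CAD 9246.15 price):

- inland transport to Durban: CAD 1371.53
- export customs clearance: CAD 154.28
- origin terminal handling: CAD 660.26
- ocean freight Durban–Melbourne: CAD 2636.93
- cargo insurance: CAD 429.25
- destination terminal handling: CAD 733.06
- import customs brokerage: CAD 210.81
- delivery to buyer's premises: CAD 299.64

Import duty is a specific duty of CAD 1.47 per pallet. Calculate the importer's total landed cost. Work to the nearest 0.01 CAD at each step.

FOB: the seller bears costs until goods are on board at the origin port; the buyer bears freight, insurance and all costs thereafter.
Already in the invoice (seller's account under FOB): inland to port, export clearance, origin terminal — exclude.
CIF value = FOB price + freight + insurance = 9246.15 + 2636.93 + 429.25 = 12312.33
Import duty = 46 × 1.47 = 67.62
Buyer bears: freight 2636.93 + insurance 429.25 + destination terminal 733.06 + brokerage 210.81 + delivery 299.64 + duty 67.62 = 4377.31
Landed cost = invoice 9246.15 + 4377.31 = 13623.46

Total landed cost: CAD 13623.46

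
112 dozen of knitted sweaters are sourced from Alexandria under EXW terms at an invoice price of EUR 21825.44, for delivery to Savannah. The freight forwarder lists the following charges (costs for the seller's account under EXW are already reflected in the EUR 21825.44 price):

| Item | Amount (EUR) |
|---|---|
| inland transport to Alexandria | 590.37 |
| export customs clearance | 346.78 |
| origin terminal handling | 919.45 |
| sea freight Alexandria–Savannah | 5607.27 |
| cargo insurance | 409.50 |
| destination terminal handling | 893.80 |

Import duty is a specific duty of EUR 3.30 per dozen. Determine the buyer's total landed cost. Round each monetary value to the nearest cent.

EXW: the seller makes goods available at their premises; the buyer bears all onward costs.
CIF value = EXW price + inland to port + export clearance + origin terminal + freight + insurance = 21825.44 + 590.37 + 346.78 + 919.45 + 5607.27 + 409.50 = 29698.81
Import duty = 112 × 3.30 = 369.60
Buyer bears: inland to port 590.37 + export clearance 346.78 + origin terminal 919.45 + freight 5607.27 + insurance 409.50 + destination terminal 893.80 + duty 369.60 = 9136.77
Landed cost = invoice 21825.44 + 9136.77 = 30962.21

Total landed cost: EUR 30962.21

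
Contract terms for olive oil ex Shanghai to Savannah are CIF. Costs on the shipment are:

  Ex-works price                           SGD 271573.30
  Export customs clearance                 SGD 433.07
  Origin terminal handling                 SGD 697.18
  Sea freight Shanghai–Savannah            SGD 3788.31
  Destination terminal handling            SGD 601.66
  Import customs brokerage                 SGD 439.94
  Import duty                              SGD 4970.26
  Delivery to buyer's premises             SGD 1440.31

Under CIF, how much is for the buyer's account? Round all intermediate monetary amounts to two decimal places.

CIF: the seller pays costs through ocean freight and marine insurance to the destination port.
Seller's account: goods 271573.30 + export clearance 433.07 + origin terminal 697.18 + freight 3788.31 = 276491.86
Buyer's account: destination terminal 601.66 + brokerage 439.94 + duty 4970.26 + delivery 1440.31 = 7452.17

Buyer's account: SGD 7452.17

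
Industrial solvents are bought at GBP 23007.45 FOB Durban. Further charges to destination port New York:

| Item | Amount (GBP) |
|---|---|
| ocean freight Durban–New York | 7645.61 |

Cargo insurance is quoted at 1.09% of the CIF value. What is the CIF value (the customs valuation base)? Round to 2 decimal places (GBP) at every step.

CIF value: GBP 30990.86

Let C be the CIF value. C = FOB price + freight + 1.09% × C
C − 1.09% × C = 23007.45 + 7645.61
0.9891 × C = 30653.06
C = 30653.06 / 0.9891 = 30990.86
Insurance premium = 1.09% × 30990.86 = 337.80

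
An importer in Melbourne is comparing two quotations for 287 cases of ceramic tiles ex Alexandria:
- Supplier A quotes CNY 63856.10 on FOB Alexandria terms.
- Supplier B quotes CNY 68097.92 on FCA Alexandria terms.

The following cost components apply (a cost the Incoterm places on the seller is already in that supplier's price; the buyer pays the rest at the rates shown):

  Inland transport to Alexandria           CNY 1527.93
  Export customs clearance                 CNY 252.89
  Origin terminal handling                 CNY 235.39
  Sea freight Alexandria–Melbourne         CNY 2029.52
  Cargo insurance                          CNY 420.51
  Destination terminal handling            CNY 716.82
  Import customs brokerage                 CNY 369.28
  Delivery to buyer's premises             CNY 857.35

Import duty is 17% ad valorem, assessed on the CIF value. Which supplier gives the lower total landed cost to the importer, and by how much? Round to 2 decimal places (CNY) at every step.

Supplier A is cheaper by CNY 5238.34

Supplier A (FOB):
CIF value = FOB price + freight + insurance = 63856.10 + 2029.52 + 420.51 = 66306.13
Import duty = 66306.13 × 17% = 11272.04
Buyer bears (A): 2029.52 + 420.51 + 716.82 + 369.28 + 857.35 = 4393.48
Landed cost (A) = invoice 63856.10 + 4393.48 + duty 11272.04 = 79521.62
Supplier B (FCA):
CIF value = FCA price + origin terminal + freight + insurance = 68097.92 + 235.39 + 2029.52 + 420.51 = 70783.34
Import duty = 70783.34 × 17% = 12033.17
Buyer bears (B): 235.39 + 2029.52 + 420.51 + 716.82 + 369.28 + 857.35 = 4628.87
Landed cost (B) = invoice 68097.92 + 4628.87 + duty 12033.17 = 84759.96
Difference = |79521.62 − 84759.96| = 5238.34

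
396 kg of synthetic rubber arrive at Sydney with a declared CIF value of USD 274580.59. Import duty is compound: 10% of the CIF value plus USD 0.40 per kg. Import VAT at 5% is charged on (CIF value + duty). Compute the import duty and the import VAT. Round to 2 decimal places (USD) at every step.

Ad valorem component: 274580.59 × 10% = 27458.06
Specific component: 396 × 0.40 = 158.40
Import duty = 27458.06 + 158.40 = 27616.46
VAT base = CIF + duty = 274580.59 + 27616.46 = 302197.05
Import VAT = 302197.05 × 5% = 15109.85

Import duty: USD 27616.46; import VAT: USD 15109.85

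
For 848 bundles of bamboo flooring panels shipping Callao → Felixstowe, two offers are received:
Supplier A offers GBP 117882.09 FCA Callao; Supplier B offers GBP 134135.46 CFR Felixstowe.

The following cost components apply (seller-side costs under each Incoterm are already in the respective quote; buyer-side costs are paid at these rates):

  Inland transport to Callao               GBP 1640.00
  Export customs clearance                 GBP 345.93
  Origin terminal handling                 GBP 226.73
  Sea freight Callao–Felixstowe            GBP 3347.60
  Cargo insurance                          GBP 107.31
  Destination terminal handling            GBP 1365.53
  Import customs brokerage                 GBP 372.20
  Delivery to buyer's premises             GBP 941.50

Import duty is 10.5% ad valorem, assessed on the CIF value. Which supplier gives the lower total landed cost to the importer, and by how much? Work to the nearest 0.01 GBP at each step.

Supplier A (FCA):
CIF value = FCA price + origin terminal + freight + insurance = 117882.09 + 226.73 + 3347.60 + 107.31 = 121563.73
Import duty = 121563.73 × 10.5% = 12764.19
Buyer bears (A): 226.73 + 3347.60 + 107.31 + 1365.53 + 372.20 + 941.50 = 6360.87
Landed cost (A) = invoice 117882.09 + 6360.87 + duty 12764.19 = 137007.15
Supplier B (CFR):
CIF value = CFR price + insurance = 134135.46 + 107.31 = 134242.77
Import duty = 134242.77 × 10.5% = 14095.49
Buyer bears (B): 107.31 + 1365.53 + 372.20 + 941.50 = 2786.54
Landed cost (B) = invoice 134135.46 + 2786.54 + duty 14095.49 = 151017.49
Difference = |137007.15 − 151017.49| = 14010.34

Supplier A is cheaper by GBP 14010.34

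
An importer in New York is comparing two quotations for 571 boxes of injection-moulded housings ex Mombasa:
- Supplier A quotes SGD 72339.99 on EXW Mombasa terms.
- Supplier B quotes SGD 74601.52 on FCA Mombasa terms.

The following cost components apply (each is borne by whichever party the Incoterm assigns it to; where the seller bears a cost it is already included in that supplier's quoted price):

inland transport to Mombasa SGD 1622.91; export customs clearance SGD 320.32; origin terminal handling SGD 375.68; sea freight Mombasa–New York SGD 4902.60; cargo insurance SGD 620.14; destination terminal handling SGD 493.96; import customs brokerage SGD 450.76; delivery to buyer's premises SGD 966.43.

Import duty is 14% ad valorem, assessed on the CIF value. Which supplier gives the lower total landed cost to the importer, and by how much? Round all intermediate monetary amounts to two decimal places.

Supplier A (EXW):
CIF value = EXW price + inland to port + export clearance + origin terminal + freight + insurance = 72339.99 + 1622.91 + 320.32 + 375.68 + 4902.60 + 620.14 = 80181.64
Import duty = 80181.64 × 14% = 11225.43
Buyer bears (A): 1622.91 + 320.32 + 375.68 + 4902.60 + 620.14 + 493.96 + 450.76 + 966.43 = 9752.80
Landed cost (A) = invoice 72339.99 + 9752.80 + duty 11225.43 = 93318.22
Supplier B (FCA):
CIF value = FCA price + origin terminal + freight + insurance = 74601.52 + 375.68 + 4902.60 + 620.14 = 80499.94
Import duty = 80499.94 × 14% = 11269.99
Buyer bears (B): 375.68 + 4902.60 + 620.14 + 493.96 + 450.76 + 966.43 = 7809.57
Landed cost (B) = invoice 74601.52 + 7809.57 + duty 11269.99 = 93681.08
Difference = |93318.22 − 93681.08| = 362.86

Supplier A is cheaper by SGD 362.86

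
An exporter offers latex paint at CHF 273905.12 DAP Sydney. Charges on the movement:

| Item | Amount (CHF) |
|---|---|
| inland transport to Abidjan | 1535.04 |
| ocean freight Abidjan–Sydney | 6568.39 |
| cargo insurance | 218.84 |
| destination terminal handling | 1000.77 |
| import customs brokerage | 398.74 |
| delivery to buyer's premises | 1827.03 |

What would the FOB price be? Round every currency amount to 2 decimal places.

FOB price: CHF 264290.09

Not relevant to the conversion: inland to port — on the seller under both DAP and FOB; already in the DAP price and stays in the FOB price. brokerage — on the buyer under both terms; not part of either seller's price.
From DAP to FOB, the seller no longer bears: freight, insurance, destination terminal, delivery.
FOB price = 273905.12 − 6568.39 − 218.84 − 1000.77 − 1827.03 = 264290.09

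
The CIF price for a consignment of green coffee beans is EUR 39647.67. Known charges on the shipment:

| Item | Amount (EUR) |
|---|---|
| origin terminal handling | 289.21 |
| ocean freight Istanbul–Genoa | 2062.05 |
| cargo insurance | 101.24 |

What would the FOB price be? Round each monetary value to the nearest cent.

Not relevant to the conversion: origin terminal — on the seller under both CIF and FOB; already in the CIF price and stays in the FOB price.
From CIF to FOB, the seller no longer bears: freight, insurance.
FOB price = 39647.67 − 2062.05 − 101.24 = 37484.38

FOB price: EUR 37484.38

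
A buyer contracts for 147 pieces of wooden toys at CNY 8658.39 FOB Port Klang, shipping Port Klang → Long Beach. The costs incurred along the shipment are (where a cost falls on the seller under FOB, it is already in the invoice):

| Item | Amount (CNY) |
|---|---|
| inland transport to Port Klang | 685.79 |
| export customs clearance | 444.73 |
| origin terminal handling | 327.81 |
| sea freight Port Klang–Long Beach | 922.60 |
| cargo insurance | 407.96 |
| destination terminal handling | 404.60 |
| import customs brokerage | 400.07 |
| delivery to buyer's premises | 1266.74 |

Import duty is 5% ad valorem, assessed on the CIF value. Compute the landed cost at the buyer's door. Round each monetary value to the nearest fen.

Total landed cost: CNY 12559.81

FOB: the seller bears costs until goods are on board at the origin port; the buyer bears freight, insurance and all costs thereafter.
Already in the invoice (seller's account under FOB): inland to port, export clearance, origin terminal — exclude.
CIF value = FOB price + freight + insurance = 8658.39 + 922.60 + 407.96 = 9988.95
Import duty = 9988.95 × 5% = 499.45
Buyer bears: freight 922.60 + insurance 407.96 + destination terminal 404.60 + brokerage 400.07 + delivery 1266.74 + duty 499.45 = 3901.42
Landed cost = invoice 8658.39 + 3901.42 = 12559.81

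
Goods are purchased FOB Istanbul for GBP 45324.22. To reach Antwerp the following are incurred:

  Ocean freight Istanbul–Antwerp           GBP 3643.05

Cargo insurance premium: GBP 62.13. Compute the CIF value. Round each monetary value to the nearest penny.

CIF = FOB price + freight + insurance
CIF = 45324.22 + 3643.05 + 62.13 = 49029.40

CIF value: GBP 49029.40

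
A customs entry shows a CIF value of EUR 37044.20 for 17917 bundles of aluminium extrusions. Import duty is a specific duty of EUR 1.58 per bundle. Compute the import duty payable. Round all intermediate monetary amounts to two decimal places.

Import duty: EUR 28308.86

Import duty = 17917 × 1.58 = 28308.86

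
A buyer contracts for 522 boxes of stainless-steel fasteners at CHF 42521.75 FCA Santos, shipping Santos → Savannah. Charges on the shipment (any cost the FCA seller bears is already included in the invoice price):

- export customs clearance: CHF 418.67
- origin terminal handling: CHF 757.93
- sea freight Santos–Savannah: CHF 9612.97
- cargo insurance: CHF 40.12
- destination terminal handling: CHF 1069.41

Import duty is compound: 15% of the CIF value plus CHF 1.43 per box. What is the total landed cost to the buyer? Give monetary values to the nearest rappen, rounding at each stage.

Total landed cost: CHF 62688.56

FCA: the seller delivers export-cleared goods to the carrier; the buyer bears costs from that point.
Already in the invoice (seller's account under FCA): export clearance — exclude.
CIF value = FCA price + origin terminal + freight + insurance = 42521.75 + 757.93 + 9612.97 + 40.12 = 52932.77
Ad valorem component: 52932.77 × 15% = 7939.92
Specific component: 522 × 1.43 = 746.46
Import duty = 7939.92 + 746.46 = 8686.38
Buyer bears: origin terminal 757.93 + freight 9612.97 + insurance 40.12 + destination terminal 1069.41 + duty 8686.38 = 20166.81
Landed cost = invoice 42521.75 + 20166.81 = 62688.56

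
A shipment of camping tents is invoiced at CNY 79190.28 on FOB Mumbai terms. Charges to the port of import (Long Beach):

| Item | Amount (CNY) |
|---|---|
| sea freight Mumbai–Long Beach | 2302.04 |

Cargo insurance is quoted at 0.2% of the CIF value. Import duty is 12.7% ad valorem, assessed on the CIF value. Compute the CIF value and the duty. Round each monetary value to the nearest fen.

CIF value: CNY 81655.63; import duty: CNY 10370.27

Let C be the CIF value. C = FOB price + freight + 0.2% × C
C − 0.2% × C = 79190.28 + 2302.04
0.998 × C = 81492.32
C = 81492.32 / 0.998 = 81655.63
Insurance premium = 0.2% × 81655.63 = 163.31
Import duty = 81655.63 × 12.7% = 10370.27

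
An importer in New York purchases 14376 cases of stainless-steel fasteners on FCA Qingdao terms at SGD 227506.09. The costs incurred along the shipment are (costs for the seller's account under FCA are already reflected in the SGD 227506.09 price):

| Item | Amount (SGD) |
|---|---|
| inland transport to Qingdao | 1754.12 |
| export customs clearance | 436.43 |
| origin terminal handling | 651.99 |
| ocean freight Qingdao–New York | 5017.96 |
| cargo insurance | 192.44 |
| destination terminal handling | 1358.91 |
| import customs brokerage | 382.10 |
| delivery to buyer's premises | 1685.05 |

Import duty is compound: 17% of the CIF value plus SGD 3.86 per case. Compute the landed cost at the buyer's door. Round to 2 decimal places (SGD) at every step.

FCA: the seller delivers export-cleared goods to the carrier; the buyer bears costs from that point.
Already in the invoice (seller's account under FCA): inland to port, export clearance — exclude.
CIF value = FCA price + origin terminal + freight + insurance = 227506.09 + 651.99 + 5017.96 + 192.44 = 233368.48
Ad valorem component: 233368.48 × 17% = 39672.64
Specific component: 14376 × 3.86 = 55491.36
Import duty = 39672.64 + 55491.36 = 95164.00
Buyer bears: origin terminal 651.99 + freight 5017.96 + insurance 192.44 + destination terminal 1358.91 + brokerage 382.10 + delivery 1685.05 + duty 95164.00 = 104452.45
Landed cost = invoice 227506.09 + 104452.45 = 331958.54

Total landed cost: SGD 331958.54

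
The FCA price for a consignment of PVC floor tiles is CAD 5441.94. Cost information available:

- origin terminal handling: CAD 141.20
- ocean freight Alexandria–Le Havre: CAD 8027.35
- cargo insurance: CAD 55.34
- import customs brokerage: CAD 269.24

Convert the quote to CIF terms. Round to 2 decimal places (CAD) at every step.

CIF price: CAD 13665.83

Not relevant to the conversion: brokerage — on the buyer under both terms; not part of either seller's price.
From FCA to CIF, the seller additionally bears: origin terminal, freight, insurance.
CIF price = 5441.94 + 141.20 + 8027.35 + 55.34 = 13665.83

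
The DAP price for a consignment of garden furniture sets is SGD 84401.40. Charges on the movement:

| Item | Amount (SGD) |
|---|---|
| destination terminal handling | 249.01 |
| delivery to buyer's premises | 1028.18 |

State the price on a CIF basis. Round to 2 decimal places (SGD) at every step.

CIF price: SGD 83124.21

From DAP to CIF, the seller no longer bears: destination terminal, delivery.
CIF price = 84401.40 − 249.01 − 1028.18 = 83124.21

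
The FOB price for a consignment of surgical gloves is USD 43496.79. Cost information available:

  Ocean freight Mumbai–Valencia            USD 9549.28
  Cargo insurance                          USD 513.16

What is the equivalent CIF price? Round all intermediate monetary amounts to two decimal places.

From FOB to CIF, the seller additionally bears: freight, insurance.
CIF price = 43496.79 + 9549.28 + 513.16 = 53559.23

CIF price: USD 53559.23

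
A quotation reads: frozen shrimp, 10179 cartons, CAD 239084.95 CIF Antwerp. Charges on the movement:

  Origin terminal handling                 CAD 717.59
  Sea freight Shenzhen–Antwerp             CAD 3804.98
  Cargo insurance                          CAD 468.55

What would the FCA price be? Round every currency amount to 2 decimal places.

From CIF to FCA, the seller no longer bears: origin terminal, freight, insurance.
FCA price = 239084.95 − 717.59 − 3804.98 − 468.55 = 234093.83

FCA price: CAD 234093.83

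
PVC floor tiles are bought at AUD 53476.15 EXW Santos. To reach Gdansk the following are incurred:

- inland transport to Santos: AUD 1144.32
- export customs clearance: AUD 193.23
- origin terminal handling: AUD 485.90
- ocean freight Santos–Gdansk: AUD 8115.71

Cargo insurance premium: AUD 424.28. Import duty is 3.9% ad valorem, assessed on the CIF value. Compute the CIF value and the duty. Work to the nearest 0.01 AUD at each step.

CIF = EXW price + pre-shipment costs + freight + insurance
CIF = 53476.15 + 1144.32 + 193.23 + 485.90 + 8115.71 + 424.28 = 63839.59
Import duty = 63839.59 × 3.9% = 2489.74

CIF value: AUD 63839.59; import duty: AUD 2489.74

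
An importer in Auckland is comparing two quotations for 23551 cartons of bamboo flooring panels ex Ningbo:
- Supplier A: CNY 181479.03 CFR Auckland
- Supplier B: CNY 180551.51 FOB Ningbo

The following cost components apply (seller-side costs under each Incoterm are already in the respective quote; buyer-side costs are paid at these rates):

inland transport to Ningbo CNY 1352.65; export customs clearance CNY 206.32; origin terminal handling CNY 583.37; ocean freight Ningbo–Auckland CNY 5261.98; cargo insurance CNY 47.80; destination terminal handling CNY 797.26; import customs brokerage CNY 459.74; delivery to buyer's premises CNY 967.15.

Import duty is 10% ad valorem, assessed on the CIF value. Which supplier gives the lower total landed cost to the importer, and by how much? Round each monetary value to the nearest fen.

Supplier A (CFR):
CIF value = CFR price + insurance = 181479.03 + 47.80 = 181526.83
Import duty = 181526.83 × 10% = 18152.68
Buyer bears (A): 47.80 + 797.26 + 459.74 + 967.15 = 2271.95
Landed cost (A) = invoice 181479.03 + 2271.95 + duty 18152.68 = 201903.66
Supplier B (FOB):
CIF value = FOB price + freight + insurance = 180551.51 + 5261.98 + 47.80 = 185861.29
Import duty = 185861.29 × 10% = 18586.13
Buyer bears (B): 5261.98 + 47.80 + 797.26 + 459.74 + 967.15 = 7533.93
Landed cost (B) = invoice 180551.51 + 7533.93 + duty 18586.13 = 206671.57
Difference = |201903.66 − 206671.57| = 4767.91

Supplier A is cheaper by CNY 4767.91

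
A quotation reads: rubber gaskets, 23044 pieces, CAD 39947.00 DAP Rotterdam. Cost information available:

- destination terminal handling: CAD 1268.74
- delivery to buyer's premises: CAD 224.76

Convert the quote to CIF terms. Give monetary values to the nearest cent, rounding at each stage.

From DAP to CIF, the seller no longer bears: destination terminal, delivery.
CIF price = 39947.00 − 1268.74 − 224.76 = 38453.50

CIF price: CAD 38453.50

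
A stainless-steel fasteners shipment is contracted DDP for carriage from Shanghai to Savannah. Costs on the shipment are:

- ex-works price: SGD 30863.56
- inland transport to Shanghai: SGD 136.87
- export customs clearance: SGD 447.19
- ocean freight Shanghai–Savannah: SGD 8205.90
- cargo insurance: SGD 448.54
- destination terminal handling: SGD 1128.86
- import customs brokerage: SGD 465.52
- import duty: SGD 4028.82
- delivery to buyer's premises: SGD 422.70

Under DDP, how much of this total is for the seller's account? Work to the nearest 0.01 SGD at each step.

DDP: the seller bears all costs including import duty.
Seller's account: goods 30863.56 + inland to port 136.87 + export clearance 447.19 + freight 8205.90 + insurance 448.54 + destination terminal 1128.86 + brokerage 465.52 + duty 4028.82 + delivery 422.70 = 46147.96
Buyer's account: 0.00

Seller's account: SGD 46147.96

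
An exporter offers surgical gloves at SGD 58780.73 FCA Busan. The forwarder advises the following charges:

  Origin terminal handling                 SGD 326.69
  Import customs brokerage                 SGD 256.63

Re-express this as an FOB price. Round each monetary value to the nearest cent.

Not relevant to the conversion: brokerage — on the buyer under both terms; not part of either seller's price.
From FCA to FOB, the seller additionally bears: origin terminal.
FOB price = 58780.73 + 326.69 = 59107.42

FOB price: SGD 59107.42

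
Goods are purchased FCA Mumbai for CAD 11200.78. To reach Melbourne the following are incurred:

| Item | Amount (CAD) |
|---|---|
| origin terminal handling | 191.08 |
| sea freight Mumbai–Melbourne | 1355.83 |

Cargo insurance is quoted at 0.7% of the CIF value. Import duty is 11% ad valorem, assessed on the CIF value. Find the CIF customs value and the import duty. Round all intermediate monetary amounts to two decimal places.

Let C be the CIF value. C = FCA price + pre-shipment costs + freight + 0.7% × C
C − 0.7% × C = 11200.78 + 191.08 + 1355.83
0.993 × C = 12747.69
C = 12747.69 / 0.993 = 12837.55
Insurance premium = 0.7% × 12837.55 = 89.86
Import duty = 12837.55 × 11% = 1412.13

CIF value: CAD 12837.55; import duty: CAD 1412.13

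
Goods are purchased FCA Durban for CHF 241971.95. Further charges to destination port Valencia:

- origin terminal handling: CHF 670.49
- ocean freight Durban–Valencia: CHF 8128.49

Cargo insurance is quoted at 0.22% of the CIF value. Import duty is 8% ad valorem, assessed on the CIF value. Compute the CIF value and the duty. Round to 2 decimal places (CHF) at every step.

Let C be the CIF value. C = FCA price + pre-shipment costs + freight + 0.22% × C
C − 0.22% × C = 241971.95 + 670.49 + 8128.49
0.9978 × C = 250770.93
C = 250770.93 / 0.9978 = 251323.84
Insurance premium = 0.22% × 251323.84 = 552.91
Import duty = 251323.84 × 8% = 20105.91

CIF value: CHF 251323.84; import duty: CHF 20105.91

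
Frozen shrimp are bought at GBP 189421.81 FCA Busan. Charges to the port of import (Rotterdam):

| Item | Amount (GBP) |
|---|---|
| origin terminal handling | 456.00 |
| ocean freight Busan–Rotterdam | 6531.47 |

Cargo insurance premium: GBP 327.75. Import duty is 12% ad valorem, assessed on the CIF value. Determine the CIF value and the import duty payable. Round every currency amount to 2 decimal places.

CIF value: GBP 196737.03; import duty: GBP 23608.44

CIF = FCA price + pre-shipment costs + freight + insurance
CIF = 189421.81 + 456.00 + 6531.47 + 327.75 = 196737.03
Import duty = 196737.03 × 12% = 23608.44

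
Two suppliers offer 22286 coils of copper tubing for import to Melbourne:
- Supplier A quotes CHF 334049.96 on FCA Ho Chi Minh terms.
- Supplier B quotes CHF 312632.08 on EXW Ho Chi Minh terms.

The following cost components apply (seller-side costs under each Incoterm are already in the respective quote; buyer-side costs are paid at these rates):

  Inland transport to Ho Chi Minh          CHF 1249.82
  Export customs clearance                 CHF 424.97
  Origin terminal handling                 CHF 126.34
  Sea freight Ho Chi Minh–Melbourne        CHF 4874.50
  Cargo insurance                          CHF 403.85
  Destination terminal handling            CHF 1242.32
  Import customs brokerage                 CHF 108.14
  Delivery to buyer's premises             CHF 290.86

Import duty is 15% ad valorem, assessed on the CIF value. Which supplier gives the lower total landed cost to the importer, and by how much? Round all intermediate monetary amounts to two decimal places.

Supplier B is cheaper by CHF 22704.56

Supplier A (FCA):
CIF value = FCA price + origin terminal + freight + insurance = 334049.96 + 126.34 + 4874.50 + 403.85 = 339454.65
Import duty = 339454.65 × 15% = 50918.20
Buyer bears (A): 126.34 + 4874.50 + 403.85 + 1242.32 + 108.14 + 290.86 = 7046.01
Landed cost (A) = invoice 334049.96 + 7046.01 + duty 50918.20 = 392014.17
Supplier B (EXW):
CIF value = EXW price + inland to port + export clearance + origin terminal + freight + insurance = 312632.08 + 1249.82 + 424.97 + 126.34 + 4874.50 + 403.85 = 319711.56
Import duty = 319711.56 × 15% = 47956.73
Buyer bears (B): 1249.82 + 424.97 + 126.34 + 4874.50 + 403.85 + 1242.32 + 108.14 + 290.86 = 8720.80
Landed cost (B) = invoice 312632.08 + 8720.80 + duty 47956.73 = 369309.61
Difference = |392014.17 − 369309.61| = 22704.56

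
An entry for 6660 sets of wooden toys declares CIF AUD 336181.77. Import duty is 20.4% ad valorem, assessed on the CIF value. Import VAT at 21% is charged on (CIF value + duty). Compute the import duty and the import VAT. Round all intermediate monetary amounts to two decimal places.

Import duty: AUD 68581.08; import VAT: AUD 85000.20

Import duty = 336181.77 × 20.4% = 68581.08
VAT base = CIF + duty = 336181.77 + 68581.08 = 404762.85
Import VAT = 404762.85 × 21% = 85000.20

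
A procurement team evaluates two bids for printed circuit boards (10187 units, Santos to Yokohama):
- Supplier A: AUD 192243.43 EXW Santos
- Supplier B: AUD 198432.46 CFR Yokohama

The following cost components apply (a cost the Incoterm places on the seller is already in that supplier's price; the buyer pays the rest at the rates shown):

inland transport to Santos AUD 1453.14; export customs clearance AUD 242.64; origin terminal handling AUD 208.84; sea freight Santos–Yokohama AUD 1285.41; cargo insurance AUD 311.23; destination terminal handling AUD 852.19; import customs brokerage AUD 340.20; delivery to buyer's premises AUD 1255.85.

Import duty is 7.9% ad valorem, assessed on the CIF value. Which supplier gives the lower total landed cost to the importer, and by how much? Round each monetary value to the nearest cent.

Supplier A is cheaper by AUD 3235.92

Supplier A (EXW):
CIF value = EXW price + inland to port + export clearance + origin terminal + freight + insurance = 192243.43 + 1453.14 + 242.64 + 208.84 + 1285.41 + 311.23 = 195744.69
Import duty = 195744.69 × 7.9% = 15463.83
Buyer bears (A): 1453.14 + 242.64 + 208.84 + 1285.41 + 311.23 + 852.19 + 340.20 + 1255.85 = 5949.50
Landed cost (A) = invoice 192243.43 + 5949.50 + duty 15463.83 = 213656.76
Supplier B (CFR):
CIF value = CFR price + insurance = 198432.46 + 311.23 = 198743.69
Import duty = 198743.69 × 7.9% = 15700.75
Buyer bears (B): 311.23 + 852.19 + 340.20 + 1255.85 = 2759.47
Landed cost (B) = invoice 198432.46 + 2759.47 + duty 15700.75 = 216892.68
Difference = |213656.76 − 216892.68| = 3235.92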